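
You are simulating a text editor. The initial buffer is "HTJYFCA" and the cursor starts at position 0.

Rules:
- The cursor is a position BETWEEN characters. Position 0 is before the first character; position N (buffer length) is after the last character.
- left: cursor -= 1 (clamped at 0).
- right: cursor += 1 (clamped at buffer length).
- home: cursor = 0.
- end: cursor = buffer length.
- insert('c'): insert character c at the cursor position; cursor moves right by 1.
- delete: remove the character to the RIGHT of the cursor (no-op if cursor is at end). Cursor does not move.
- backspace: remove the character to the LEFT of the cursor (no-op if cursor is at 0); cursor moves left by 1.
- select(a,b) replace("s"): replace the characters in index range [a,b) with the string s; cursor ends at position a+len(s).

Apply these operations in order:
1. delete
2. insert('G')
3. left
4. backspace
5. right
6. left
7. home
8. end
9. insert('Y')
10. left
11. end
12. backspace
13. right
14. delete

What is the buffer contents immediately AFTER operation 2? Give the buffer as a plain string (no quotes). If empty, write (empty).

After op 1 (delete): buf='TJYFCA' cursor=0
After op 2 (insert('G')): buf='GTJYFCA' cursor=1

Answer: GTJYFCA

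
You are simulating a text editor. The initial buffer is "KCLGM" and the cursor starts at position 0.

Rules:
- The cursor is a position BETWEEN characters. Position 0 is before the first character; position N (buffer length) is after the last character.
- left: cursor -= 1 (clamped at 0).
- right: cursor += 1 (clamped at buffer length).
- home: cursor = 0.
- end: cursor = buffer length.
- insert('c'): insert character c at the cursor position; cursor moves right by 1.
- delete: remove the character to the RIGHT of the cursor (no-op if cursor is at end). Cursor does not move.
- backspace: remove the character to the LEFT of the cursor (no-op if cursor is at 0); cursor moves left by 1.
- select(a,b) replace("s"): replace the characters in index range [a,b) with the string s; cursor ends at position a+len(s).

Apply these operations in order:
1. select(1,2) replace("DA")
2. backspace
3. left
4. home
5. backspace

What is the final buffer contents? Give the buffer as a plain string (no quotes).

Answer: KDLGM

Derivation:
After op 1 (select(1,2) replace("DA")): buf='KDALGM' cursor=3
After op 2 (backspace): buf='KDLGM' cursor=2
After op 3 (left): buf='KDLGM' cursor=1
After op 4 (home): buf='KDLGM' cursor=0
After op 5 (backspace): buf='KDLGM' cursor=0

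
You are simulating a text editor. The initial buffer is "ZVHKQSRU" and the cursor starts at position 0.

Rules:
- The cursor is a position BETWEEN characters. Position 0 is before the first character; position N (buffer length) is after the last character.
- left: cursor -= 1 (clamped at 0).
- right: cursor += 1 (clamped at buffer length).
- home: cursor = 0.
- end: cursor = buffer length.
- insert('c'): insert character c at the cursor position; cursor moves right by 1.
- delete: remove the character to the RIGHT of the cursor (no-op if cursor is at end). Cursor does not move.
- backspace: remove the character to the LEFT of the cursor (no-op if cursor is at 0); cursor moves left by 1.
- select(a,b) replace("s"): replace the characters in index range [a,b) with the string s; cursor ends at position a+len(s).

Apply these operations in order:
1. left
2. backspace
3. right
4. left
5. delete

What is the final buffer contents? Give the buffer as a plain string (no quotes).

Answer: VHKQSRU

Derivation:
After op 1 (left): buf='ZVHKQSRU' cursor=0
After op 2 (backspace): buf='ZVHKQSRU' cursor=0
After op 3 (right): buf='ZVHKQSRU' cursor=1
After op 4 (left): buf='ZVHKQSRU' cursor=0
After op 5 (delete): buf='VHKQSRU' cursor=0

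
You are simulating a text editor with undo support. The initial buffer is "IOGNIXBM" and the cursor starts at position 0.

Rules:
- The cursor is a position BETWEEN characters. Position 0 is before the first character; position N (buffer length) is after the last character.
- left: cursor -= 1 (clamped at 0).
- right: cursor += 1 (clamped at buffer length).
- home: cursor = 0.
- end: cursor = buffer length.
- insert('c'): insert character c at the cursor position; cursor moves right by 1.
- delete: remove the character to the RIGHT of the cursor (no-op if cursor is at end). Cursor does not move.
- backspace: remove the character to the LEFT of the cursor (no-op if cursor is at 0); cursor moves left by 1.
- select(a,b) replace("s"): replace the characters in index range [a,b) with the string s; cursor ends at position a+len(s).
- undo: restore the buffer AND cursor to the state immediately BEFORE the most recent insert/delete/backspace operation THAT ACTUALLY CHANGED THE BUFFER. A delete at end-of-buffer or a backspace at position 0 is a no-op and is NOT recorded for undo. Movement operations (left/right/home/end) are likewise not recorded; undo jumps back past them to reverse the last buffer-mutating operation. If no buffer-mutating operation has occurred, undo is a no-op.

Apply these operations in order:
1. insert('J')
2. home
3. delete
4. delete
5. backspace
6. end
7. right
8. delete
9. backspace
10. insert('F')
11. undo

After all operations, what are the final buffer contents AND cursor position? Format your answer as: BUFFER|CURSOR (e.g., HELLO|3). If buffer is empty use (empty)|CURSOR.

After op 1 (insert('J')): buf='JIOGNIXBM' cursor=1
After op 2 (home): buf='JIOGNIXBM' cursor=0
After op 3 (delete): buf='IOGNIXBM' cursor=0
After op 4 (delete): buf='OGNIXBM' cursor=0
After op 5 (backspace): buf='OGNIXBM' cursor=0
After op 6 (end): buf='OGNIXBM' cursor=7
After op 7 (right): buf='OGNIXBM' cursor=7
After op 8 (delete): buf='OGNIXBM' cursor=7
After op 9 (backspace): buf='OGNIXB' cursor=6
After op 10 (insert('F')): buf='OGNIXBF' cursor=7
After op 11 (undo): buf='OGNIXB' cursor=6

Answer: OGNIXB|6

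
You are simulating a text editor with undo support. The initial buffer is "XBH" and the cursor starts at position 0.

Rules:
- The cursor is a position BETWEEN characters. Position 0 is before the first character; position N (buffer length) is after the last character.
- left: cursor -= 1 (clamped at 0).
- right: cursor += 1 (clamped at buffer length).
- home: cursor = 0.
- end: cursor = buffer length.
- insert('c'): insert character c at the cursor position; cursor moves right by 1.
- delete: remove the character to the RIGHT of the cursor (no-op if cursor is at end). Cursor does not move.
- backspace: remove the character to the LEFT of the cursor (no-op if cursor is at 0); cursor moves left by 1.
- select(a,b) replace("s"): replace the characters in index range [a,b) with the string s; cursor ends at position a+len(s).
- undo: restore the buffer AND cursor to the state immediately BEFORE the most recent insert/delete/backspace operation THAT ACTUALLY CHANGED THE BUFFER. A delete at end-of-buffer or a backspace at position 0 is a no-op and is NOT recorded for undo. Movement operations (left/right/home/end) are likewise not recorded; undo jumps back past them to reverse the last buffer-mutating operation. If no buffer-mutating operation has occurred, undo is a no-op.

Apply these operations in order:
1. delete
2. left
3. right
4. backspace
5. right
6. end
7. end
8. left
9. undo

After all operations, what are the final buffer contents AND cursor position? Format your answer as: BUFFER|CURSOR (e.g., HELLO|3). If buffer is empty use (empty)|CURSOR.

Answer: BH|1

Derivation:
After op 1 (delete): buf='BH' cursor=0
After op 2 (left): buf='BH' cursor=0
After op 3 (right): buf='BH' cursor=1
After op 4 (backspace): buf='H' cursor=0
After op 5 (right): buf='H' cursor=1
After op 6 (end): buf='H' cursor=1
After op 7 (end): buf='H' cursor=1
After op 8 (left): buf='H' cursor=0
After op 9 (undo): buf='BH' cursor=1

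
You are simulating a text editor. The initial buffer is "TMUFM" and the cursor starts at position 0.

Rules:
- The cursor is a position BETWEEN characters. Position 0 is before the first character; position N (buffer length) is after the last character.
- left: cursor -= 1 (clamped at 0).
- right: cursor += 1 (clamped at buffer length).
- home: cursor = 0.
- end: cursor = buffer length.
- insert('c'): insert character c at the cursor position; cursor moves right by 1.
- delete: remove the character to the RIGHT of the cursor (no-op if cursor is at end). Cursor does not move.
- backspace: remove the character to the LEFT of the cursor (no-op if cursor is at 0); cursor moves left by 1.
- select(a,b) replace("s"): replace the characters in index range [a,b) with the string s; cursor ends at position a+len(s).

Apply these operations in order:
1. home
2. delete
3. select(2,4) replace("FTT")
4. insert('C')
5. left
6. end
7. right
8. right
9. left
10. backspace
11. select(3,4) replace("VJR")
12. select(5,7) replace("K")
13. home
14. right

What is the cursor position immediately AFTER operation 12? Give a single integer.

After op 1 (home): buf='TMUFM' cursor=0
After op 2 (delete): buf='MUFM' cursor=0
After op 3 (select(2,4) replace("FTT")): buf='MUFTT' cursor=5
After op 4 (insert('C')): buf='MUFTTC' cursor=6
After op 5 (left): buf='MUFTTC' cursor=5
After op 6 (end): buf='MUFTTC' cursor=6
After op 7 (right): buf='MUFTTC' cursor=6
After op 8 (right): buf='MUFTTC' cursor=6
After op 9 (left): buf='MUFTTC' cursor=5
After op 10 (backspace): buf='MUFTC' cursor=4
After op 11 (select(3,4) replace("VJR")): buf='MUFVJRC' cursor=6
After op 12 (select(5,7) replace("K")): buf='MUFVJK' cursor=6

Answer: 6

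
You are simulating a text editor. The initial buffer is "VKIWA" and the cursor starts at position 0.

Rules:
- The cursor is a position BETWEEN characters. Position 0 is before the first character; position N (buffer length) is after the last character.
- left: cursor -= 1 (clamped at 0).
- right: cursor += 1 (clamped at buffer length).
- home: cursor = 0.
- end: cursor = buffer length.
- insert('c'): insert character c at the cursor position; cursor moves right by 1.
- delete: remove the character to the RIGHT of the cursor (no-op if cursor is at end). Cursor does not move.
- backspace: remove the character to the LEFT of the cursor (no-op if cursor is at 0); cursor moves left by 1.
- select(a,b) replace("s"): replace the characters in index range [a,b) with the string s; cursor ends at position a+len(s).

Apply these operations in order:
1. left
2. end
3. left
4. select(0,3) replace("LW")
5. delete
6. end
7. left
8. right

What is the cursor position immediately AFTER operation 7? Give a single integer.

After op 1 (left): buf='VKIWA' cursor=0
After op 2 (end): buf='VKIWA' cursor=5
After op 3 (left): buf='VKIWA' cursor=4
After op 4 (select(0,3) replace("LW")): buf='LWWA' cursor=2
After op 5 (delete): buf='LWA' cursor=2
After op 6 (end): buf='LWA' cursor=3
After op 7 (left): buf='LWA' cursor=2

Answer: 2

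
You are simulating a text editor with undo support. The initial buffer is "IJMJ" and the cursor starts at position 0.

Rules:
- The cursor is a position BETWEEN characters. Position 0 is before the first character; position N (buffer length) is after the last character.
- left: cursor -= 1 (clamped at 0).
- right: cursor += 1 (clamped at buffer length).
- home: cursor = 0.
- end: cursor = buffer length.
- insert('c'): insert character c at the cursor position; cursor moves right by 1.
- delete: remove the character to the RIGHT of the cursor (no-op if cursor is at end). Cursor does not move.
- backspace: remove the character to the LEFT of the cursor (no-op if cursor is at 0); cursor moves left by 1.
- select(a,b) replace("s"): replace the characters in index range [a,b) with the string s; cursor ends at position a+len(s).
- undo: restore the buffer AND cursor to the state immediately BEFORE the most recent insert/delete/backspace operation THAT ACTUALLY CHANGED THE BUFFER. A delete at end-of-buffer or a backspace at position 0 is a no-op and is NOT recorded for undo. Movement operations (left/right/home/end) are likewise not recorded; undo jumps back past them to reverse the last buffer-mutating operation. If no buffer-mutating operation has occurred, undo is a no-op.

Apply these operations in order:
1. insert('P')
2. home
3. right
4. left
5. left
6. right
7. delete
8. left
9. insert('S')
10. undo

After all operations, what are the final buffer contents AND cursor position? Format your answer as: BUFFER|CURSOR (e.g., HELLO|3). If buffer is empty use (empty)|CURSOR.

Answer: PJMJ|0

Derivation:
After op 1 (insert('P')): buf='PIJMJ' cursor=1
After op 2 (home): buf='PIJMJ' cursor=0
After op 3 (right): buf='PIJMJ' cursor=1
After op 4 (left): buf='PIJMJ' cursor=0
After op 5 (left): buf='PIJMJ' cursor=0
After op 6 (right): buf='PIJMJ' cursor=1
After op 7 (delete): buf='PJMJ' cursor=1
After op 8 (left): buf='PJMJ' cursor=0
After op 9 (insert('S')): buf='SPJMJ' cursor=1
After op 10 (undo): buf='PJMJ' cursor=0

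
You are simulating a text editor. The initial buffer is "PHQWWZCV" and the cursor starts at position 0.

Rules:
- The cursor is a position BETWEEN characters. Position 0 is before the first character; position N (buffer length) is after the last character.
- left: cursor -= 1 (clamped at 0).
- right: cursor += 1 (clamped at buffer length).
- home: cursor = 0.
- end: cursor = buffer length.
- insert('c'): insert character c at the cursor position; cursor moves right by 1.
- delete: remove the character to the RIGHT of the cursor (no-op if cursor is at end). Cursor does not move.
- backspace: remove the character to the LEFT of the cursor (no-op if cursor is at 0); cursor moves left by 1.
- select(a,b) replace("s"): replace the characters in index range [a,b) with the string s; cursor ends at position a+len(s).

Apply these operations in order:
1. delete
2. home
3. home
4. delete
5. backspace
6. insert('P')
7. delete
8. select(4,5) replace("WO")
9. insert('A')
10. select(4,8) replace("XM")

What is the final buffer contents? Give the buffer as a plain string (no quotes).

After op 1 (delete): buf='HQWWZCV' cursor=0
After op 2 (home): buf='HQWWZCV' cursor=0
After op 3 (home): buf='HQWWZCV' cursor=0
After op 4 (delete): buf='QWWZCV' cursor=0
After op 5 (backspace): buf='QWWZCV' cursor=0
After op 6 (insert('P')): buf='PQWWZCV' cursor=1
After op 7 (delete): buf='PWWZCV' cursor=1
After op 8 (select(4,5) replace("WO")): buf='PWWZWOV' cursor=6
After op 9 (insert('A')): buf='PWWZWOAV' cursor=7
After op 10 (select(4,8) replace("XM")): buf='PWWZXM' cursor=6

Answer: PWWZXM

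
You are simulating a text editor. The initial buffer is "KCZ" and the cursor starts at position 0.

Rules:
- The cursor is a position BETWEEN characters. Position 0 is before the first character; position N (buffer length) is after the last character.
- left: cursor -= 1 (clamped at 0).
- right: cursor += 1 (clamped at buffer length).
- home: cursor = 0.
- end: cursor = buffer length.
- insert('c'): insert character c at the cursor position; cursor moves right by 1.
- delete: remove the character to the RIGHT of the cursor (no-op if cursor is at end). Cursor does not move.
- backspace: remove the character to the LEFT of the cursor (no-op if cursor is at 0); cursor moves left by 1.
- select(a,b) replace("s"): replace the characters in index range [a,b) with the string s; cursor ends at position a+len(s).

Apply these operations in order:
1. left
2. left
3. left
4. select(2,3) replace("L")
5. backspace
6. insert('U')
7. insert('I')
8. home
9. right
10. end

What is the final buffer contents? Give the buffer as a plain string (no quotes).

After op 1 (left): buf='KCZ' cursor=0
After op 2 (left): buf='KCZ' cursor=0
After op 3 (left): buf='KCZ' cursor=0
After op 4 (select(2,3) replace("L")): buf='KCL' cursor=3
After op 5 (backspace): buf='KC' cursor=2
After op 6 (insert('U')): buf='KCU' cursor=3
After op 7 (insert('I')): buf='KCUI' cursor=4
After op 8 (home): buf='KCUI' cursor=0
After op 9 (right): buf='KCUI' cursor=1
After op 10 (end): buf='KCUI' cursor=4

Answer: KCUI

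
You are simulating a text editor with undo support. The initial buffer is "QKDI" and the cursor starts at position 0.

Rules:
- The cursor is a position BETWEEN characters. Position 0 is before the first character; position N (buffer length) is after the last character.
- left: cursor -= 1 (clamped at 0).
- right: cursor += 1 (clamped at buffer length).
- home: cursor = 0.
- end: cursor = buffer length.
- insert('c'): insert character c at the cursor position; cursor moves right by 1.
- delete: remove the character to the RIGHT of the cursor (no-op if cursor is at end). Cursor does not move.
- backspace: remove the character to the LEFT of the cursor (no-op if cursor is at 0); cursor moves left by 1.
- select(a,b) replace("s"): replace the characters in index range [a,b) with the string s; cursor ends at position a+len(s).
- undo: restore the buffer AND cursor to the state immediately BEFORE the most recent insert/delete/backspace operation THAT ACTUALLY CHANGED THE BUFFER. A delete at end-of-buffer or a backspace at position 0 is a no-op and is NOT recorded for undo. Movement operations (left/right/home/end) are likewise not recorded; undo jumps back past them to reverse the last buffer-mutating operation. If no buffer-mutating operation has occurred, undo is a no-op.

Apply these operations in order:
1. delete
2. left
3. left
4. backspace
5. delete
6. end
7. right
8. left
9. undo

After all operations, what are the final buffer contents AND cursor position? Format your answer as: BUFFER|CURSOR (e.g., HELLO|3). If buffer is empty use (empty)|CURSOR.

Answer: KDI|0

Derivation:
After op 1 (delete): buf='KDI' cursor=0
After op 2 (left): buf='KDI' cursor=0
After op 3 (left): buf='KDI' cursor=0
After op 4 (backspace): buf='KDI' cursor=0
After op 5 (delete): buf='DI' cursor=0
After op 6 (end): buf='DI' cursor=2
After op 7 (right): buf='DI' cursor=2
After op 8 (left): buf='DI' cursor=1
After op 9 (undo): buf='KDI' cursor=0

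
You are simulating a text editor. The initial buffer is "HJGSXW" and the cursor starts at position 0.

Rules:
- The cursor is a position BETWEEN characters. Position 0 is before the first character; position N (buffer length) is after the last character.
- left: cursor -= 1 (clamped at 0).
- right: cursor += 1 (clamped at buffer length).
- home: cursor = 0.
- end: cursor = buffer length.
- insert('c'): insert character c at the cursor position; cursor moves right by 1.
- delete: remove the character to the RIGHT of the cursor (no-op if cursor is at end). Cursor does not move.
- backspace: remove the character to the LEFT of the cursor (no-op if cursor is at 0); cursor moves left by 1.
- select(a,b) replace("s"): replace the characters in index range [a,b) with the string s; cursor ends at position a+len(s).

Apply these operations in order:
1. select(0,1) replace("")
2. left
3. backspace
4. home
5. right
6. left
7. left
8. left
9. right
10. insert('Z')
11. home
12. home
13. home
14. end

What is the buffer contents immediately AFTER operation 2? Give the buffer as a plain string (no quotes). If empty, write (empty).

Answer: JGSXW

Derivation:
After op 1 (select(0,1) replace("")): buf='JGSXW' cursor=0
After op 2 (left): buf='JGSXW' cursor=0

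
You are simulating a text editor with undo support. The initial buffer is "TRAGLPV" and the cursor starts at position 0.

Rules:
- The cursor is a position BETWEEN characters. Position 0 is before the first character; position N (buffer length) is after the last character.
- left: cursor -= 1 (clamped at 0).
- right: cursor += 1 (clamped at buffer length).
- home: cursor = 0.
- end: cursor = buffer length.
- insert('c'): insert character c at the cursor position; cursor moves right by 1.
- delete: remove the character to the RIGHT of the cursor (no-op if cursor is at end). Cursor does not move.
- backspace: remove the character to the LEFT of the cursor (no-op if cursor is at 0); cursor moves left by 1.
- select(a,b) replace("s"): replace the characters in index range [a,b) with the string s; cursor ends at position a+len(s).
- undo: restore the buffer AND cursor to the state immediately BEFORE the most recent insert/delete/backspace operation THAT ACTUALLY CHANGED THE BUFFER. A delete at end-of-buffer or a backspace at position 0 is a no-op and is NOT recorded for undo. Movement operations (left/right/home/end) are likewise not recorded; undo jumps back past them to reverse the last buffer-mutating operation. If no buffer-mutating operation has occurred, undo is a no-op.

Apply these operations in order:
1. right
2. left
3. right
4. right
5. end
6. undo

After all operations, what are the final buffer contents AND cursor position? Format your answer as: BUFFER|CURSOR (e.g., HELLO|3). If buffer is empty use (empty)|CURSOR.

After op 1 (right): buf='TRAGLPV' cursor=1
After op 2 (left): buf='TRAGLPV' cursor=0
After op 3 (right): buf='TRAGLPV' cursor=1
After op 4 (right): buf='TRAGLPV' cursor=2
After op 5 (end): buf='TRAGLPV' cursor=7
After op 6 (undo): buf='TRAGLPV' cursor=7

Answer: TRAGLPV|7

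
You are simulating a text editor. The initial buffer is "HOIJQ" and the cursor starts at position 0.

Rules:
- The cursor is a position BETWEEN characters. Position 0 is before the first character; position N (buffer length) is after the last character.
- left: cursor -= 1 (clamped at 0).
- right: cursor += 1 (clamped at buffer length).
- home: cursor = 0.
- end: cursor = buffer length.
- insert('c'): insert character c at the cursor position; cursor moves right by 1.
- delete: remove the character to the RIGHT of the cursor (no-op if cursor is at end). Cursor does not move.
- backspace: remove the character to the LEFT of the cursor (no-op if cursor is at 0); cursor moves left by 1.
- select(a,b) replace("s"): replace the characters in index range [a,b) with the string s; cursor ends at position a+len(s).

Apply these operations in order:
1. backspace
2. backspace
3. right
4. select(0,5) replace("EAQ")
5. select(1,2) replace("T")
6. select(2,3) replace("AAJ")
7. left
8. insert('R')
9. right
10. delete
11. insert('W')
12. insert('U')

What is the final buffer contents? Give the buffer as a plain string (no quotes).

After op 1 (backspace): buf='HOIJQ' cursor=0
After op 2 (backspace): buf='HOIJQ' cursor=0
After op 3 (right): buf='HOIJQ' cursor=1
After op 4 (select(0,5) replace("EAQ")): buf='EAQ' cursor=3
After op 5 (select(1,2) replace("T")): buf='ETQ' cursor=2
After op 6 (select(2,3) replace("AAJ")): buf='ETAAJ' cursor=5
After op 7 (left): buf='ETAAJ' cursor=4
After op 8 (insert('R')): buf='ETAARJ' cursor=5
After op 9 (right): buf='ETAARJ' cursor=6
After op 10 (delete): buf='ETAARJ' cursor=6
After op 11 (insert('W')): buf='ETAARJW' cursor=7
After op 12 (insert('U')): buf='ETAARJWU' cursor=8

Answer: ETAARJWU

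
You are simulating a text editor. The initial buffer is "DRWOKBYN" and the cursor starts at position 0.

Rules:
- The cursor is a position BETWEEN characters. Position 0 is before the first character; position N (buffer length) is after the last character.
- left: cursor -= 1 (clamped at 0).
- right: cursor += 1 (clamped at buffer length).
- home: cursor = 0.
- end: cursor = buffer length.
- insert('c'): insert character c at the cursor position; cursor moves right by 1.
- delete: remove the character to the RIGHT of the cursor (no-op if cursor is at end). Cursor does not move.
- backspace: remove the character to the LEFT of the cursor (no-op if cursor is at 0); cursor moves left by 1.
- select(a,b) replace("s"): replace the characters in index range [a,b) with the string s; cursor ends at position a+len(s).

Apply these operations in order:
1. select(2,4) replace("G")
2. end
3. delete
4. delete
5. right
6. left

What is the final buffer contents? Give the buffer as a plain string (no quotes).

Answer: DRGKBYN

Derivation:
After op 1 (select(2,4) replace("G")): buf='DRGKBYN' cursor=3
After op 2 (end): buf='DRGKBYN' cursor=7
After op 3 (delete): buf='DRGKBYN' cursor=7
After op 4 (delete): buf='DRGKBYN' cursor=7
After op 5 (right): buf='DRGKBYN' cursor=7
After op 6 (left): buf='DRGKBYN' cursor=6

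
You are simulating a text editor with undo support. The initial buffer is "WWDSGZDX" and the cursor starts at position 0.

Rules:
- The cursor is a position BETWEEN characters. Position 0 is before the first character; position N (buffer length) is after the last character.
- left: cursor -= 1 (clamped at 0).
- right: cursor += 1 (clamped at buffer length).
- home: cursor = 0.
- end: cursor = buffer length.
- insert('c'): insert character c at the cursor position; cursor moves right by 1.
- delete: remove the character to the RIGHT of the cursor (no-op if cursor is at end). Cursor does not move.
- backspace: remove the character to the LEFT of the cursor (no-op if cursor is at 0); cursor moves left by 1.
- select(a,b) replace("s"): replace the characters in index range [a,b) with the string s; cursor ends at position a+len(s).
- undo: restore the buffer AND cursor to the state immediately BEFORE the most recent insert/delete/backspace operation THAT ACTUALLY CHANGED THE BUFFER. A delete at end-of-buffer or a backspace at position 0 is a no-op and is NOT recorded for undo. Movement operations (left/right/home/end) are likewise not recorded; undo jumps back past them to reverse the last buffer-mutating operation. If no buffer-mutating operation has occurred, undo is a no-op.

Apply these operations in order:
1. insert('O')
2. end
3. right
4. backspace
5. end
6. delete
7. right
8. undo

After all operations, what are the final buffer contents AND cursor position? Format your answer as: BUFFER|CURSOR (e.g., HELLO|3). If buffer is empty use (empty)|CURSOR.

After op 1 (insert('O')): buf='OWWDSGZDX' cursor=1
After op 2 (end): buf='OWWDSGZDX' cursor=9
After op 3 (right): buf='OWWDSGZDX' cursor=9
After op 4 (backspace): buf='OWWDSGZD' cursor=8
After op 5 (end): buf='OWWDSGZD' cursor=8
After op 6 (delete): buf='OWWDSGZD' cursor=8
After op 7 (right): buf='OWWDSGZD' cursor=8
After op 8 (undo): buf='OWWDSGZDX' cursor=9

Answer: OWWDSGZDX|9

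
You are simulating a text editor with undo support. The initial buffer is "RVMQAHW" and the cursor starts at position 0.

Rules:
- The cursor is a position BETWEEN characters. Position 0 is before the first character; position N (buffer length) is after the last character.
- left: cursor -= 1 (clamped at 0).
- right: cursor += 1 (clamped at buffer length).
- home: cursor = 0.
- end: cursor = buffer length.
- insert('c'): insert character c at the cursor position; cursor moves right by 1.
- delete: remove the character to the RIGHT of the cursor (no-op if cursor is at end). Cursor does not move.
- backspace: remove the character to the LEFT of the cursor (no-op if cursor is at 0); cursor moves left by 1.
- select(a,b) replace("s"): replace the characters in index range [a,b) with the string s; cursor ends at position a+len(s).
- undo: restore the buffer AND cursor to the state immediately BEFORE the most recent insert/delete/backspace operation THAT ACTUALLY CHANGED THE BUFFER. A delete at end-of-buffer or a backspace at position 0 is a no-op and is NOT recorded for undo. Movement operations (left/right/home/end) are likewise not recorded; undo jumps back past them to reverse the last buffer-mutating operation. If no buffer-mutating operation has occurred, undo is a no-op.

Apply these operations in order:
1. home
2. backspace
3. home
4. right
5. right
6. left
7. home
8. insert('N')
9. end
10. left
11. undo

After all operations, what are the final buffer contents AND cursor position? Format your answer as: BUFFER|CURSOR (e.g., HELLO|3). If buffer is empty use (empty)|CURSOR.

After op 1 (home): buf='RVMQAHW' cursor=0
After op 2 (backspace): buf='RVMQAHW' cursor=0
After op 3 (home): buf='RVMQAHW' cursor=0
After op 4 (right): buf='RVMQAHW' cursor=1
After op 5 (right): buf='RVMQAHW' cursor=2
After op 6 (left): buf='RVMQAHW' cursor=1
After op 7 (home): buf='RVMQAHW' cursor=0
After op 8 (insert('N')): buf='NRVMQAHW' cursor=1
After op 9 (end): buf='NRVMQAHW' cursor=8
After op 10 (left): buf='NRVMQAHW' cursor=7
After op 11 (undo): buf='RVMQAHW' cursor=0

Answer: RVMQAHW|0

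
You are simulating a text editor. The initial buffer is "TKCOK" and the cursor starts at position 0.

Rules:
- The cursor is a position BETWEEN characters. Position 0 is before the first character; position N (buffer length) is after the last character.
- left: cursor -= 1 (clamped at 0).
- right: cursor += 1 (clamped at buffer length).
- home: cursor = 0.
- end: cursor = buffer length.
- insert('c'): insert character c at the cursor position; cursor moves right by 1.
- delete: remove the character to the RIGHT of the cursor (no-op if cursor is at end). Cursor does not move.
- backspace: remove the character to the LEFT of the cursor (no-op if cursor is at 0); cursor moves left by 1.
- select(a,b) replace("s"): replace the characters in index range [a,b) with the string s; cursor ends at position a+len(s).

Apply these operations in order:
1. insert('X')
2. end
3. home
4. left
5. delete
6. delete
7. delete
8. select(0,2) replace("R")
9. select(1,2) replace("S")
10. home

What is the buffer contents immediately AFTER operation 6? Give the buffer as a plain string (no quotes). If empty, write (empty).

Answer: KCOK

Derivation:
After op 1 (insert('X')): buf='XTKCOK' cursor=1
After op 2 (end): buf='XTKCOK' cursor=6
After op 3 (home): buf='XTKCOK' cursor=0
After op 4 (left): buf='XTKCOK' cursor=0
After op 5 (delete): buf='TKCOK' cursor=0
After op 6 (delete): buf='KCOK' cursor=0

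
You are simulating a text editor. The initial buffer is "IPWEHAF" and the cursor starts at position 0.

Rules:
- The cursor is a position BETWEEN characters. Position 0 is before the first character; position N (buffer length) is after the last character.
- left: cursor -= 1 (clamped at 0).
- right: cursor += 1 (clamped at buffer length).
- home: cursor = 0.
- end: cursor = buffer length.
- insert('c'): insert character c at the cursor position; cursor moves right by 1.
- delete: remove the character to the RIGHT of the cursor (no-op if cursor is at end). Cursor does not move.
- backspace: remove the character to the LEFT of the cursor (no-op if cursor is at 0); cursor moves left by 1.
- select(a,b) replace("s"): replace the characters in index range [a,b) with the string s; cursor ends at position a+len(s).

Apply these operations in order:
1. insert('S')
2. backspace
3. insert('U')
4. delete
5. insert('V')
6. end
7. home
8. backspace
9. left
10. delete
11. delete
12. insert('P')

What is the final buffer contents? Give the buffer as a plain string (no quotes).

Answer: PPWEHAF

Derivation:
After op 1 (insert('S')): buf='SIPWEHAF' cursor=1
After op 2 (backspace): buf='IPWEHAF' cursor=0
After op 3 (insert('U')): buf='UIPWEHAF' cursor=1
After op 4 (delete): buf='UPWEHAF' cursor=1
After op 5 (insert('V')): buf='UVPWEHAF' cursor=2
After op 6 (end): buf='UVPWEHAF' cursor=8
After op 7 (home): buf='UVPWEHAF' cursor=0
After op 8 (backspace): buf='UVPWEHAF' cursor=0
After op 9 (left): buf='UVPWEHAF' cursor=0
After op 10 (delete): buf='VPWEHAF' cursor=0
After op 11 (delete): buf='PWEHAF' cursor=0
After op 12 (insert('P')): buf='PPWEHAF' cursor=1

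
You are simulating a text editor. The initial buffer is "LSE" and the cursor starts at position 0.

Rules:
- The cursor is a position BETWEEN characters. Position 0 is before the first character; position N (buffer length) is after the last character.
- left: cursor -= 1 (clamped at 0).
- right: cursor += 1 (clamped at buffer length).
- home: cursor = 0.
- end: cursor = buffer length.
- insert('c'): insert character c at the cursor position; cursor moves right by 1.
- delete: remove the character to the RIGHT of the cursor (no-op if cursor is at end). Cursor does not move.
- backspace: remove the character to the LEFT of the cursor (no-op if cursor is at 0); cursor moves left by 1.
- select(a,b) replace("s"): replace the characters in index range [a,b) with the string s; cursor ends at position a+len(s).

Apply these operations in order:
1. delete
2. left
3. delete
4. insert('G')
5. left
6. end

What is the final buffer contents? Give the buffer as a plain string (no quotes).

After op 1 (delete): buf='SE' cursor=0
After op 2 (left): buf='SE' cursor=0
After op 3 (delete): buf='E' cursor=0
After op 4 (insert('G')): buf='GE' cursor=1
After op 5 (left): buf='GE' cursor=0
After op 6 (end): buf='GE' cursor=2

Answer: GE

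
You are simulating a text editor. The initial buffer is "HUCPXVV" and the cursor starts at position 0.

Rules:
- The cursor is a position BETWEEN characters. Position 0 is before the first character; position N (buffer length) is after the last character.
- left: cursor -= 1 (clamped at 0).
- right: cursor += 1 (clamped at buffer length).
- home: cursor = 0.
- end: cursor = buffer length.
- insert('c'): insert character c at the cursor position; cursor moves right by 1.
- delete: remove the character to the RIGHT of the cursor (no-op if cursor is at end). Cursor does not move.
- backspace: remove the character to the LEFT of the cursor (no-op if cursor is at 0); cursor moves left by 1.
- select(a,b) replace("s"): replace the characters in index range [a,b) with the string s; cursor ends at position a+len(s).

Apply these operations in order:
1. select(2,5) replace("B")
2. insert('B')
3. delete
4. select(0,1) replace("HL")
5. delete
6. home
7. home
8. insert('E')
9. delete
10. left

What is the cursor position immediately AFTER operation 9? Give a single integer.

Answer: 1

Derivation:
After op 1 (select(2,5) replace("B")): buf='HUBVV' cursor=3
After op 2 (insert('B')): buf='HUBBVV' cursor=4
After op 3 (delete): buf='HUBBV' cursor=4
After op 4 (select(0,1) replace("HL")): buf='HLUBBV' cursor=2
After op 5 (delete): buf='HLBBV' cursor=2
After op 6 (home): buf='HLBBV' cursor=0
After op 7 (home): buf='HLBBV' cursor=0
After op 8 (insert('E')): buf='EHLBBV' cursor=1
After op 9 (delete): buf='ELBBV' cursor=1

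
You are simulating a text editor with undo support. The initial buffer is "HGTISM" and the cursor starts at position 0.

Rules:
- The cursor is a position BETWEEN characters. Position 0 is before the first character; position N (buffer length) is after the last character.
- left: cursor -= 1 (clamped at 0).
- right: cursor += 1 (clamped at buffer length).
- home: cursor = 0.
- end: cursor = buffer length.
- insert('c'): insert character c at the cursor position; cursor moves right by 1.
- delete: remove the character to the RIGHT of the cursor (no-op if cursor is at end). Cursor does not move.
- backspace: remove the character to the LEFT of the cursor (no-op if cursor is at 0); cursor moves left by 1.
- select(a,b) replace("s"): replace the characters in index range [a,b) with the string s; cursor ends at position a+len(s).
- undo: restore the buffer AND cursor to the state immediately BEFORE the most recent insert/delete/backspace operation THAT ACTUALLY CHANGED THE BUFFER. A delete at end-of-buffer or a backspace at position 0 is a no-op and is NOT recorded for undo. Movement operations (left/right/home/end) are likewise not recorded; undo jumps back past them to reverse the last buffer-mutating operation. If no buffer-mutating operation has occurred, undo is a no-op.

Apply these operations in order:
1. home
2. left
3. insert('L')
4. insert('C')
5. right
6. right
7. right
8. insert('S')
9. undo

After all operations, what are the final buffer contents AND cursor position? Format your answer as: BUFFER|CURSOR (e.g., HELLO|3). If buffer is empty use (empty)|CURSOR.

Answer: LCHGTISM|5

Derivation:
After op 1 (home): buf='HGTISM' cursor=0
After op 2 (left): buf='HGTISM' cursor=0
After op 3 (insert('L')): buf='LHGTISM' cursor=1
After op 4 (insert('C')): buf='LCHGTISM' cursor=2
After op 5 (right): buf='LCHGTISM' cursor=3
After op 6 (right): buf='LCHGTISM' cursor=4
After op 7 (right): buf='LCHGTISM' cursor=5
After op 8 (insert('S')): buf='LCHGTSISM' cursor=6
After op 9 (undo): buf='LCHGTISM' cursor=5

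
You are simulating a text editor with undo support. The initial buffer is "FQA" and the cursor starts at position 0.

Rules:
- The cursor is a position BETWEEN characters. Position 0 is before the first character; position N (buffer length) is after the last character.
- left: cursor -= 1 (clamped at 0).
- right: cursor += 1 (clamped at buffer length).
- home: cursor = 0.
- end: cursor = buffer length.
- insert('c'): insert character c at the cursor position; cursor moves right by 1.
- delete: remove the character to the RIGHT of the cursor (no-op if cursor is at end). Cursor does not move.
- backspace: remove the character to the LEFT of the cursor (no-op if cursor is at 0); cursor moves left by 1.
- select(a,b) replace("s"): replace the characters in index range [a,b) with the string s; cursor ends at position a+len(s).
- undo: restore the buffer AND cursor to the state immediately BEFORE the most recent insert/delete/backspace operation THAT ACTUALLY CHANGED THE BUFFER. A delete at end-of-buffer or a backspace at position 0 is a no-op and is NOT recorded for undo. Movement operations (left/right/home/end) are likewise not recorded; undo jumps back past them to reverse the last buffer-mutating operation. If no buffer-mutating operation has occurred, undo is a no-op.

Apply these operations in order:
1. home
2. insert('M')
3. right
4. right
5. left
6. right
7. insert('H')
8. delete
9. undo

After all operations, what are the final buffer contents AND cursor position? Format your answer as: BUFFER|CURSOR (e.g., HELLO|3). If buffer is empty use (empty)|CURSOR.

Answer: MFQHA|4

Derivation:
After op 1 (home): buf='FQA' cursor=0
After op 2 (insert('M')): buf='MFQA' cursor=1
After op 3 (right): buf='MFQA' cursor=2
After op 4 (right): buf='MFQA' cursor=3
After op 5 (left): buf='MFQA' cursor=2
After op 6 (right): buf='MFQA' cursor=3
After op 7 (insert('H')): buf='MFQHA' cursor=4
After op 8 (delete): buf='MFQH' cursor=4
After op 9 (undo): buf='MFQHA' cursor=4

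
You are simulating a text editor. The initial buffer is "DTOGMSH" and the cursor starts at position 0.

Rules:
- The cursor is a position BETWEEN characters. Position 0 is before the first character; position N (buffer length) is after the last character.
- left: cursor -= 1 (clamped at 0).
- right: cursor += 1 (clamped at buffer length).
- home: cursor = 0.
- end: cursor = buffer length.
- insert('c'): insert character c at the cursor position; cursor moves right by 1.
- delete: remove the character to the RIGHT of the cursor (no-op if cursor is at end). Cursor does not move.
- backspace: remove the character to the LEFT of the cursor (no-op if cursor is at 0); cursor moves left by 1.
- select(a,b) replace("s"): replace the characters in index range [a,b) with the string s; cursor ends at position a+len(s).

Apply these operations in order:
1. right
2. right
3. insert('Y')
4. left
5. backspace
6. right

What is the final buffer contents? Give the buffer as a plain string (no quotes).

Answer: DYOGMSH

Derivation:
After op 1 (right): buf='DTOGMSH' cursor=1
After op 2 (right): buf='DTOGMSH' cursor=2
After op 3 (insert('Y')): buf='DTYOGMSH' cursor=3
After op 4 (left): buf='DTYOGMSH' cursor=2
After op 5 (backspace): buf='DYOGMSH' cursor=1
After op 6 (right): buf='DYOGMSH' cursor=2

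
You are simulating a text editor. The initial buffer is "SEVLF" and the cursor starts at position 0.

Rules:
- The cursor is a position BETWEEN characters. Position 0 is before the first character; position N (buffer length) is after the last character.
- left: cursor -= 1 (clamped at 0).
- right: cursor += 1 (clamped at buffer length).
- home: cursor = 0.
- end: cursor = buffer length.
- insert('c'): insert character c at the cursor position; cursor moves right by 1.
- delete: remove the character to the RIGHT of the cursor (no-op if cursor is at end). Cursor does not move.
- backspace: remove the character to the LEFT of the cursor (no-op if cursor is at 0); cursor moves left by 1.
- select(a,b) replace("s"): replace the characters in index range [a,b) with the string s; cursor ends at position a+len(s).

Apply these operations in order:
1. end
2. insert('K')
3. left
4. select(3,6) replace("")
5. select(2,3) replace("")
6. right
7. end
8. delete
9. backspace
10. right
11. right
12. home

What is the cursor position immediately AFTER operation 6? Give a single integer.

After op 1 (end): buf='SEVLF' cursor=5
After op 2 (insert('K')): buf='SEVLFK' cursor=6
After op 3 (left): buf='SEVLFK' cursor=5
After op 4 (select(3,6) replace("")): buf='SEV' cursor=3
After op 5 (select(2,3) replace("")): buf='SE' cursor=2
After op 6 (right): buf='SE' cursor=2

Answer: 2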